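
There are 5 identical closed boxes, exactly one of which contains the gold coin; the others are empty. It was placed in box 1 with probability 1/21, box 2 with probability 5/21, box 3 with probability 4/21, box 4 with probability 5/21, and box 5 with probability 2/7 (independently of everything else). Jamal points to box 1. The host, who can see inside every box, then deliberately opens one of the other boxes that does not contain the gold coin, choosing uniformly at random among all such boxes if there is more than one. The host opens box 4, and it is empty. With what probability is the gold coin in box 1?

1/21

Consider each possible location of the gold coin in turn.
If it is in box 1 (prior 1/21): the host has 4 equally likely choices, so probability 1/4; weight (1/21)·(1/4) = 1/84.
If it is in box 2 (prior 5/21): the host has 3 equally likely choices, so probability 1/3; weight (5/21)·(1/3) = 5/63.
If it is in box 3 (prior 4/21): the host has 3 equally likely choices, so probability 1/3; weight (4/21)·(1/3) = 4/63.
If it is in box 4 (prior 5/21): the host opened box 4, so this case is ruled out; weight (5/21)·0 = 0.
If it is in box 5 (prior 2/7): the host has 3 equally likely choices, so probability 1/3; weight (2/7)·(1/3) = 2/21.
The weights sum to 1/4.
So P(the gold coin in box 1 | the host opened box 4) = (1/84) / (1/4) = 1/21.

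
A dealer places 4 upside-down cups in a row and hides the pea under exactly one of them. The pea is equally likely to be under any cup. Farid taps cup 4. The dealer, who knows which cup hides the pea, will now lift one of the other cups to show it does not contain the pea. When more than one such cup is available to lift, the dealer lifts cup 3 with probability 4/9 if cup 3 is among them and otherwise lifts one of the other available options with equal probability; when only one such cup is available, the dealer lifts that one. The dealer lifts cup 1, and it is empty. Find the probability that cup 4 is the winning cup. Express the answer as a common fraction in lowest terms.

5/24

Consider each possible location of the pea in turn.
If it is under cup 1 (prior 1/4): the dealer opened cup 1, so this case is ruled out; weight (1/4)·0 = 0.
If it is under cup 2 (prior 1/4): cup 3 is available but not opened, probability 5/9; weight (1/4)·(5/9) = 5/36.
If it is under cup 3 (prior 1/4): cup 3 holds the prize so is unavailable; the dealer chooses uniformly among the 2 others, probability 1/2; weight (1/4)·(1/2) = 1/8.
If it is under cup 4 (prior 1/4): cup 3 is available but not opened; cup 1 gets probability (1 − 4/9)/2 = 5/18; weight (1/4)·(5/18) = 5/72.
The weights sum to 1/3.
So P(the pea under cup 4 | the dealer opened cup 1) = (5/72) / (1/3) = 5/24.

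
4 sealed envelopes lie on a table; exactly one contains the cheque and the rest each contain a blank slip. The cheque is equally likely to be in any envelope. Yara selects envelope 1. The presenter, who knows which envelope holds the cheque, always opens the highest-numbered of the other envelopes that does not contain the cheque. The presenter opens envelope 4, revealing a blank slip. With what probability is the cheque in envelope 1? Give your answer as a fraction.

Consider each possible location of the cheque in turn.
If it is in any of envelopes 1, 2, and 3 (prior 1/4 each): envelope 4 is the highest-numbered option available, probability 1; weight (1/4)·1 = 1/4 each.
If it is in envelope 4 (prior 1/4): the presenter opened envelope 4, so this case is ruled out; weight (1/4)·0 = 0.
The weights sum to 3/4.
So P(the cheque in envelope 1 | the presenter opened envelope 4) = (1/4) / (3/4) = 1/3.

1/3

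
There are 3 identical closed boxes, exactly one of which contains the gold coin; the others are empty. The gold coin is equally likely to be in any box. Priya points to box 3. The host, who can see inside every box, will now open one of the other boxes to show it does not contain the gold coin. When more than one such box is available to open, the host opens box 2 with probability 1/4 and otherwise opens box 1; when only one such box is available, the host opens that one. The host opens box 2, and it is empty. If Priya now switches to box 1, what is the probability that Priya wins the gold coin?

Consider each possible location of the gold coin in turn.
If it is in box 1 (prior 1/3): only box 2 is available, probability 1; weight (1/3)·1 = 1/3.
If it is in box 2 (prior 1/3): the host opened box 2, so this case is ruled out; weight (1/3)·0 = 0.
If it is in box 3 (prior 1/3): box 2 is available, opened with probability 1/4; weight (1/3)·(1/4) = 1/12.
The weights sum to 5/12.
So P(the gold coin in box 1 | the host opened box 2) = (1/3) / (5/12) = 4/5.

4/5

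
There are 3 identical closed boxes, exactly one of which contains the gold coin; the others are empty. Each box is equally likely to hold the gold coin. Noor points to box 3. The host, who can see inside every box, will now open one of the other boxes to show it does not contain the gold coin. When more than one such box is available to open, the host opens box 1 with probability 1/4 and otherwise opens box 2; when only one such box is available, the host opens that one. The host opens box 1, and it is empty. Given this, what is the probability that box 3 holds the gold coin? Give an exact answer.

Condition on the true location of the gold coin.
If it is in box 1 (prior 1/3): the host opened box 1, so this case is ruled out; weight (1/3)·0 = 0.
If it is in box 2 (prior 1/3): only box 1 is available, probability 1; weight (1/3)·1 = 1/3.
If it is in box 3 (prior 1/3): box 1 is available, opened with probability 1/4; weight (1/3)·(1/4) = 1/12.
The weights sum to 5/12.
So P(the gold coin in box 3 | the host opened box 1) = (1/12) / (5/12) = 1/5.

1/5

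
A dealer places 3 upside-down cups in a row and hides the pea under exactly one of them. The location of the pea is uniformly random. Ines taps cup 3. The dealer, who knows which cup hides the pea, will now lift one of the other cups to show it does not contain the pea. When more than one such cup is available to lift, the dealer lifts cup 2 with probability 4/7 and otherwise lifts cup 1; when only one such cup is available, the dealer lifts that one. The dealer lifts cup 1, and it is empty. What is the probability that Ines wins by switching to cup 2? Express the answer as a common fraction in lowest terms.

7/10

Consider each possible location of the pea in turn.
If it is under cup 1 (prior 1/3): the dealer opened cup 1, so this case is ruled out; weight (1/3)·0 = 0.
If it is under cup 2 (prior 1/3): only cup 1 is available, probability 1; weight (1/3)·1 = 1/3.
If it is under cup 3 (prior 1/3): cup 2 is available but not opened, probability 3/7; weight (1/3)·(3/7) = 1/7.
The weights sum to 10/21.
So P(the pea under cup 2 | the dealer opened cup 1) = (1/3) / (10/21) = 7/10.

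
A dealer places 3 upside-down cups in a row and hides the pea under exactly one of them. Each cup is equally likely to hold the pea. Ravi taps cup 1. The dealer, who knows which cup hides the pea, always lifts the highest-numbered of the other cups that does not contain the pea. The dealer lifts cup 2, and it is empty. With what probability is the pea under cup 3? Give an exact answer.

Condition on the true location of the pea.
If it is under cup 1 (prior 1/3): the dealer would have opened cup 3 instead, probability 0; weight (1/3)·0 = 0.
If it is under cup 2 (prior 1/3): the dealer opened cup 2, so this case is ruled out; weight (1/3)·0 = 0.
If it is under cup 3 (prior 1/3): cup 2 is the highest-numbered option available, probability 1; weight (1/3)·1 = 1/3.
The weights sum to 1/3.
So P(the pea under cup 3 | the dealer opened cup 2) = (1/3) / (1/3) = 1.

1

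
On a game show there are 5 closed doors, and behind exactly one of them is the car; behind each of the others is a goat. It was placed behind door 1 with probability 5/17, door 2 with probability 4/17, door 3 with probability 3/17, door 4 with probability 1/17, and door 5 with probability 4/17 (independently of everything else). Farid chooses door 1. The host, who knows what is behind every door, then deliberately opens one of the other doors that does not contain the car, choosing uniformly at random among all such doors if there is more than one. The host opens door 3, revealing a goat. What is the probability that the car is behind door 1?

Consider each possible location of the car in turn.
If it is behind door 1 (prior 5/17): the host has 4 equally likely choices, so probability 1/4; weight (5/17)·(1/4) = 5/68.
If it is behind either of doors 2 and 5 (prior 4/17 each): the host has 3 equally likely choices, so probability 1/3; weight (4/17)·(1/3) = 4/51 each.
If it is behind door 3 (prior 3/17): the host opened door 3, so this case is ruled out; weight (3/17)·0 = 0.
If it is behind door 4 (prior 1/17): the host has 3 equally likely choices, so probability 1/3; weight (1/17)·(1/3) = 1/51.
The weights sum to 1/4.
So P(the car behind door 1 | the host opened door 3) = (5/68) / (1/4) = 5/17.

5/17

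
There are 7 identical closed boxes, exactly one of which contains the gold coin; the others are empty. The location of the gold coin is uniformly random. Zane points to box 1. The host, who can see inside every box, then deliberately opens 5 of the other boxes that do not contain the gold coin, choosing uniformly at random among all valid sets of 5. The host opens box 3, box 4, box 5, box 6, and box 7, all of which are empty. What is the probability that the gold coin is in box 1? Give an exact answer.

1/7

Consider each possible location of the gold coin in turn.
If it is in box 1 (prior 1/7): the host has 6 equally likely choices, so probability 1/6; weight (1/7)·(1/6) = 1/42.
If it is in box 2 (prior 1/7): the host has no choice, probability 1; weight (1/7)·1 = 1/7.
If it is in any of boxes 3, 4, 5, 6, and 7 (prior 1/7 each): that box was opened and seen not to hold the prize — ruled out; weight (1/7)·0 = 0 each.
The weights sum to 1/6.
So P(the gold coin in box 1 | the host opened box 3, box 4, box 5, box 6, and box 7) = (1/42) / (1/6) = 1/7.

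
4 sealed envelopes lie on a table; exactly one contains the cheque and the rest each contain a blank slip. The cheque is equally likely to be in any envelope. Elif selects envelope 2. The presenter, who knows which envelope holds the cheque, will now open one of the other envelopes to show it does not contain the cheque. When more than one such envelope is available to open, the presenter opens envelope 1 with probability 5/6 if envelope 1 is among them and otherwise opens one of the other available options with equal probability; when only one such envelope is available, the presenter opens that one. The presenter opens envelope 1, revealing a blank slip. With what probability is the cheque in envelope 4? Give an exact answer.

Apply Bayes' rule, conditioning on where the cheque actually is.
If it is in envelope 1 (prior 1/4): the presenter opened envelope 1, so this case is ruled out; weight (1/4)·0 = 0.
If it is in any of envelopes 2, 3, and 4 (prior 1/4 each): envelope 1 is available, opened with probability 5/6; weight (1/4)·(5/6) = 5/24 each.
The weights sum to 5/8.
So P(the cheque in envelope 4 | the presenter opened envelope 1) = (5/24) / (5/8) = 1/3.

1/3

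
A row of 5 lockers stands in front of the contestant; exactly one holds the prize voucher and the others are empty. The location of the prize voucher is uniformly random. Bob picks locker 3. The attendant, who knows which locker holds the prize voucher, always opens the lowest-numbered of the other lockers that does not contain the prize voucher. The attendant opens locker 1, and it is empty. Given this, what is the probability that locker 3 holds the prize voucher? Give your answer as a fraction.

Consider each possible location of the prize voucher in turn.
If it is in locker 1 (prior 1/5): the attendant opened locker 1, so this case is ruled out; weight (1/5)·0 = 0.
If it is in any of lockers 2, 3, 4, and 5 (prior 1/5 each): locker 1 is the lowest-numbered option available, probability 1; weight (1/5)·1 = 1/5 each.
The weights sum to 4/5.
So P(the prize voucher in locker 3 | the attendant opened locker 1) = (1/5) / (4/5) = 1/4.

1/4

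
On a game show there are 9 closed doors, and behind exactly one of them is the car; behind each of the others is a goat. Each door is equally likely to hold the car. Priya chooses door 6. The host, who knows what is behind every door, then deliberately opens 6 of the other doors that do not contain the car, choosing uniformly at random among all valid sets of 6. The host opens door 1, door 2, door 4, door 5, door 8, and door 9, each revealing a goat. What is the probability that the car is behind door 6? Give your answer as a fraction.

1/9

Condition on the true location of the car.
If it is behind any of doors 1, 2, 4, 5, 8, and 9 (prior 1/9 each): that door was opened and seen not to hold the prize — ruled out; weight (1/9)·0 = 0 each.
If it is behind either of doors 3 and 7 (prior 1/9 each): the host has 7 equally likely choices, so probability 1/7; weight (1/9)·(1/7) = 1/63 each.
If it is behind door 6 (prior 1/9): the host has 28 equally likely choices, so probability 1/28; weight (1/9)·(1/28) = 1/252.
The weights sum to 1/28.
So P(the car behind door 6 | the host opened door 1, door 2, door 4, door 5, door 8, and door 9) = (1/252) / (1/28) = 1/9.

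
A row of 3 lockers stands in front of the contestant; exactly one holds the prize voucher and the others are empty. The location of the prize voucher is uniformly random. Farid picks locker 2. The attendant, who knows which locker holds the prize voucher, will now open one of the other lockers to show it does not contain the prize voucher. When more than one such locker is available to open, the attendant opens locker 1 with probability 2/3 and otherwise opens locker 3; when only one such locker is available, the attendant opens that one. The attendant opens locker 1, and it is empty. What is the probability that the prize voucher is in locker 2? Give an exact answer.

2/5

Apply Bayes' rule, conditioning on where the prize voucher actually is.
If it is in locker 1 (prior 1/3): the attendant opened locker 1, so this case is ruled out; weight (1/3)·0 = 0.
If it is in locker 2 (prior 1/3): locker 1 is available, opened with probability 2/3; weight (1/3)·(2/3) = 2/9.
If it is in locker 3 (prior 1/3): only locker 1 is available, probability 1; weight (1/3)·1 = 1/3.
The weights sum to 5/9.
So P(the prize voucher in locker 2 | the attendant opened locker 1) = (2/9) / (5/9) = 2/5.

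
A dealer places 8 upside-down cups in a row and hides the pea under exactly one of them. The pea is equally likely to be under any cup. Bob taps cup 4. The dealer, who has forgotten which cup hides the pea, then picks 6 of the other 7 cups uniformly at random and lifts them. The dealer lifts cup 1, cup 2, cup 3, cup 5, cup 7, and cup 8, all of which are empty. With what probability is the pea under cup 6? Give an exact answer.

1/2

Because the dealer chose which cups to lift without knowing where the pea is, the choice is independent of the prize location. Learning that none of the 6 opened cups holds the pea simply rules out those 6 locations and leaves the remaining 2 cups still equally likely by symmetry.
So P(the pea under cup 6) = 1/2.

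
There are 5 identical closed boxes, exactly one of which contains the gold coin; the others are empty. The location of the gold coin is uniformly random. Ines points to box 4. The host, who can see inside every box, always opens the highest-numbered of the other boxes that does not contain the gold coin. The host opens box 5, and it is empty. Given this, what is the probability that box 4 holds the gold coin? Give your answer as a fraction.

Consider each possible location of the gold coin in turn.
If it is in any of boxes 1, 2, 3, and 4 (prior 1/5 each): box 5 is the highest-numbered option available, probability 1; weight (1/5)·1 = 1/5 each.
If it is in box 5 (prior 1/5): the host opened box 5, so this case is ruled out; weight (1/5)·0 = 0.
The weights sum to 4/5.
So P(the gold coin in box 4 | the host opened box 5) = (1/5) / (4/5) = 1/4.

1/4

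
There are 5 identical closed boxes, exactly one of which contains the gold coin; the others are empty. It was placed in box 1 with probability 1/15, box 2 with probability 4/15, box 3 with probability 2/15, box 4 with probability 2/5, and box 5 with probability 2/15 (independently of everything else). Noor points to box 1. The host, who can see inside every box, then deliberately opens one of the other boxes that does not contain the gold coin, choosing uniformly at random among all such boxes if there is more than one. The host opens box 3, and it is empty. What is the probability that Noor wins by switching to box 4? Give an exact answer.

8/17

Apply Bayes' rule, conditioning on where the gold coin actually is.
If it is in box 1 (prior 1/15): the host has 4 equally likely choices, so probability 1/4; weight (1/15)·(1/4) = 1/60.
If it is in box 2 (prior 4/15): the host has 3 equally likely choices, so probability 1/3; weight (4/15)·(1/3) = 4/45.
If it is in box 3 (prior 2/15): the host opened box 3, so this case is ruled out; weight (2/15)·0 = 0.
If it is in box 4 (prior 2/5): the host has 3 equally likely choices, so probability 1/3; weight (2/5)·(1/3) = 2/15.
If it is in box 5 (prior 2/15): the host has 3 equally likely choices, so probability 1/3; weight (2/15)·(1/3) = 2/45.
The weights sum to 17/60.
So P(the gold coin in box 4 | the host opened box 3) = (2/15) / (17/60) = 8/17.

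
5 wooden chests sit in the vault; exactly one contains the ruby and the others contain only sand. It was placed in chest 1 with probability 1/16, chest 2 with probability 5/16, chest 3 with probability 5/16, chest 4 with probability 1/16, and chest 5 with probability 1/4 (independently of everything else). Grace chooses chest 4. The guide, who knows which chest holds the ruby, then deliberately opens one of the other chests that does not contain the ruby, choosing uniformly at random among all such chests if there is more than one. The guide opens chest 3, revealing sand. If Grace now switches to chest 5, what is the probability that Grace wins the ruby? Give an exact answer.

Consider each possible location of the ruby in turn.
If it is in chest 1 (prior 1/16): the guide has 3 equally likely choices, so probability 1/3; weight (1/16)·(1/3) = 1/48.
If it is in chest 2 (prior 5/16): the guide has 3 equally likely choices, so probability 1/3; weight (5/16)·(1/3) = 5/48.
If it is in chest 3 (prior 5/16): the guide opened chest 3, so this case is ruled out; weight (5/16)·0 = 0.
If it is in chest 4 (prior 1/16): the guide has 4 equally likely choices, so probability 1/4; weight (1/16)·(1/4) = 1/64.
If it is in chest 5 (prior 1/4): the guide has 3 equally likely choices, so probability 1/3; weight (1/4)·(1/3) = 1/12.
The weights sum to 43/192.
So P(the ruby in chest 5 | the guide opened chest 3) = (1/12) / (43/192) = 16/43.

16/43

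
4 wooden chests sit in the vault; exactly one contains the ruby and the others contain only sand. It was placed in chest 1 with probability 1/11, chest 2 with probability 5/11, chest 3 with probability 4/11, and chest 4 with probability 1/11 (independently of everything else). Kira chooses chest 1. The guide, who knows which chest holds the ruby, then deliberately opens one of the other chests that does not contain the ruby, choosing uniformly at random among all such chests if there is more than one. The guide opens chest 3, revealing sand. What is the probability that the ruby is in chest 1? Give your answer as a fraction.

Apply Bayes' rule, conditioning on where the ruby actually is.
If it is in chest 1 (prior 1/11): the guide has 3 equally likely choices, so probability 1/3; weight (1/11)·(1/3) = 1/33.
If it is in chest 2 (prior 5/11): the guide has 2 equally likely choices, so probability 1/2; weight (5/11)·(1/2) = 5/22.
If it is in chest 3 (prior 4/11): the guide opened chest 3, so this case is ruled out; weight (4/11)·0 = 0.
If it is in chest 4 (prior 1/11): the guide has 2 equally likely choices, so probability 1/2; weight (1/11)·(1/2) = 1/22.
The weights sum to 10/33.
So P(the ruby in chest 1 | the guide opened chest 3) = (1/33) / (10/33) = 1/10.

1/10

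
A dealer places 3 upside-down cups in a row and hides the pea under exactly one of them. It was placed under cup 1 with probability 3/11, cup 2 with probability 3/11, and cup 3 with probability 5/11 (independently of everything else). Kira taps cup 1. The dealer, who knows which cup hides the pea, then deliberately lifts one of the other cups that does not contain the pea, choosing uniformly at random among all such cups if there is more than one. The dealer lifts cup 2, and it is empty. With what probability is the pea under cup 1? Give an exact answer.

Condition on the true location of the pea.
If it is under cup 1 (prior 3/11): the dealer has 2 equally likely choices, so probability 1/2; weight (3/11)·(1/2) = 3/22.
If it is under cup 2 (prior 3/11): the dealer opened cup 2, so this case is ruled out; weight (3/11)·0 = 0.
If it is under cup 3 (prior 5/11): the dealer has no choice, probability 1; weight (5/11)·1 = 5/11.
The weights sum to 13/22.
So P(the pea under cup 1 | the dealer opened cup 2) = (3/22) / (13/22) = 3/13.

3/13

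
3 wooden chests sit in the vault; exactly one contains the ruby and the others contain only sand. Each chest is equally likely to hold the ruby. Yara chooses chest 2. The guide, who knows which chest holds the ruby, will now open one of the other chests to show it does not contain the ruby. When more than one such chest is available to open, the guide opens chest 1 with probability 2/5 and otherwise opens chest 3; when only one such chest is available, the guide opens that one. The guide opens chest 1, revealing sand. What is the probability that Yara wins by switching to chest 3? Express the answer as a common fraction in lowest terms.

5/7

Apply Bayes' rule, conditioning on where the ruby actually is.
If it is in chest 1 (prior 1/3): the guide opened chest 1, so this case is ruled out; weight (1/3)·0 = 0.
If it is in chest 2 (prior 1/3): chest 1 is available, opened with probability 2/5; weight (1/3)·(2/5) = 2/15.
If it is in chest 3 (prior 1/3): only chest 1 is available, probability 1; weight (1/3)·1 = 1/3.
The weights sum to 7/15.
So P(the ruby in chest 3 | the guide opened chest 1) = (1/3) / (7/15) = 5/7.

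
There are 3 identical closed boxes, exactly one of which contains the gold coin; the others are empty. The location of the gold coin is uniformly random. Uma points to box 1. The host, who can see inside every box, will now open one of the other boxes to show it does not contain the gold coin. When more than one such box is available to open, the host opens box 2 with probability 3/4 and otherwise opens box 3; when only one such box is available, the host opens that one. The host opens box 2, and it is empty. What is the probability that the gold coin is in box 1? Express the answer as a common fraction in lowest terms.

3/7

Consider each possible location of the gold coin in turn.
If it is in box 1 (prior 1/3): box 2 is available, opened with probability 3/4; weight (1/3)·(3/4) = 1/4.
If it is in box 2 (prior 1/3): the host opened box 2, so this case is ruled out; weight (1/3)·0 = 0.
If it is in box 3 (prior 1/3): only box 2 is available, probability 1; weight (1/3)·1 = 1/3.
The weights sum to 7/12.
So P(the gold coin in box 1 | the host opened box 2) = (1/4) / (7/12) = 3/7.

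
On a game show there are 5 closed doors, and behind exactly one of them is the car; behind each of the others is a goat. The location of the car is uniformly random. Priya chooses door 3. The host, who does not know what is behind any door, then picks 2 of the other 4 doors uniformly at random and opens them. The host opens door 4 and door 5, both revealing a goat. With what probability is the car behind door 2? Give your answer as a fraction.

1/3

Consider each possible location of the car in turn.
If it is behind any of doors 1, 2, and 3 (prior 1/5 each): the host picks exactly this set with probability 1/6 regardless, and none is the prize; weight (1/5)·(1/6) = 1/30 each.
If it is behind either of doors 4 and 5 (prior 1/5 each): that door was opened and seen not to hold the prize — ruled out; weight (1/5)·0 = 0 each.
The weights sum to 1/10.
So P(the car behind door 2 | the host opened door 4 and door 5) = (1/30) / (1/10) = 1/3.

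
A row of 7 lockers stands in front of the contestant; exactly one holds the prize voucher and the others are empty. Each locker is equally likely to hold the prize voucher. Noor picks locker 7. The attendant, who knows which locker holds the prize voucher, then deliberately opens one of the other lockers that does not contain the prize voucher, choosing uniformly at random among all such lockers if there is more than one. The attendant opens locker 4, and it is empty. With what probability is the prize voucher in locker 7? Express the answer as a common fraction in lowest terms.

Consider each possible location of the prize voucher in turn.
If it is in any of lockers 1, 2, 3, 5, and 6 (prior 1/7 each): the attendant has 5 equally likely choices, so probability 1/5; weight (1/7)·(1/5) = 1/35 each.
If it is in locker 4 (prior 1/7): the attendant opened locker 4, so this case is ruled out; weight (1/7)·0 = 0.
If it is in locker 7 (prior 1/7): the attendant has 6 equally likely choices, so probability 1/6; weight (1/7)·(1/6) = 1/42.
The weights sum to 1/6.
So P(the prize voucher in locker 7 | the attendant opened locker 4) = (1/42) / (1/6) = 1/7.

1/7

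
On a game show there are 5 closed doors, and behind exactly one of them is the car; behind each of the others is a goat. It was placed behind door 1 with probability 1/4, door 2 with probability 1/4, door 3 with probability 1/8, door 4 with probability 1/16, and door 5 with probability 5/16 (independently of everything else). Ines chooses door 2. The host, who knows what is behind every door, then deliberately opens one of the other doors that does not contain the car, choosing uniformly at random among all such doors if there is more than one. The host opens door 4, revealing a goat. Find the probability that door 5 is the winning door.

5/14

Condition on the true location of the car.
If it is behind door 1 (prior 1/4): the host has 3 equally likely choices, so probability 1/3; weight (1/4)·(1/3) = 1/12.
If it is behind door 2 (prior 1/4): the host has 4 equally likely choices, so probability 1/4; weight (1/4)·(1/4) = 1/16.
If it is behind door 3 (prior 1/8): the host has 3 equally likely choices, so probability 1/3; weight (1/8)·(1/3) = 1/24.
If it is behind door 4 (prior 1/16): the host opened door 4, so this case is ruled out; weight (1/16)·0 = 0.
If it is behind door 5 (prior 5/16): the host has 3 equally likely choices, so probability 1/3; weight (5/16)·(1/3) = 5/48.
The weights sum to 7/24.
So P(the car behind door 5 | the host opened door 4) = (5/48) / (7/24) = 5/14.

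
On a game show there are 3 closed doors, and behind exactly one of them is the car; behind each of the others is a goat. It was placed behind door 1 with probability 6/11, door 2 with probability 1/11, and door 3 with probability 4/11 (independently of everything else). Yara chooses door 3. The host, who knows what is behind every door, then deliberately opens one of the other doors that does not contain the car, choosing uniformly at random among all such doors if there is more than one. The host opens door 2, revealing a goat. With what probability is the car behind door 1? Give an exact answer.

3/4

Condition on the true location of the car.
If it is behind door 1 (prior 6/11): the host has no choice, probability 1; weight (6/11)·1 = 6/11.
If it is behind door 2 (prior 1/11): the host opened door 2, so this case is ruled out; weight (1/11)·0 = 0.
If it is behind door 3 (prior 4/11): the host has 2 equally likely choices, so probability 1/2; weight (4/11)·(1/2) = 2/11.
The weights sum to 8/11.
So P(the car behind door 1 | the host opened door 2) = (6/11) / (8/11) = 3/4.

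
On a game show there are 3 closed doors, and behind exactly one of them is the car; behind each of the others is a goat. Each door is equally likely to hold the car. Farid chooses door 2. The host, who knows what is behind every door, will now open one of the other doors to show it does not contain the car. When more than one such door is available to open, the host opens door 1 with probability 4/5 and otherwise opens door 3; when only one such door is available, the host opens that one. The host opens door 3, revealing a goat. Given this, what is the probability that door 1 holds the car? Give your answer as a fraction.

5/6

Condition on the true location of the car.
If it is behind door 1 (prior 1/3): only door 3 is available, probability 1; weight (1/3)·1 = 1/3.
If it is behind door 2 (prior 1/3): door 1 is available but not opened, probability 1/5; weight (1/3)·(1/5) = 1/15.
If it is behind door 3 (prior 1/3): the host opened door 3, so this case is ruled out; weight (1/3)·0 = 0.
The weights sum to 2/5.
So P(the car behind door 1 | the host opened door 3) = (1/3) / (2/5) = 5/6.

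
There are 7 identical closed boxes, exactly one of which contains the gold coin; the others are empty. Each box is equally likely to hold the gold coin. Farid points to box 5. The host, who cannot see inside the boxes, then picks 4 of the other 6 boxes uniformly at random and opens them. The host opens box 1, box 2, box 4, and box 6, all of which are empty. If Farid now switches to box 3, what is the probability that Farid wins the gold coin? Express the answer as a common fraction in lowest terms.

Condition on the true location of the gold coin.
If it is in any of boxes 1, 2, 4, and 6 (prior 1/7 each): that box was opened and seen not to hold the prize — ruled out; weight (1/7)·0 = 0 each.
If it is in any of boxes 3, 5, and 7 (prior 1/7 each): the host picks exactly this set with probability 1/15 regardless, and none is the prize; weight (1/7)·(1/15) = 1/105 each.
The weights sum to 1/35.
So P(the gold coin in box 3 | the host opened box 1, box 2, box 4, and box 6) = (1/105) / (1/35) = 1/3.

1/3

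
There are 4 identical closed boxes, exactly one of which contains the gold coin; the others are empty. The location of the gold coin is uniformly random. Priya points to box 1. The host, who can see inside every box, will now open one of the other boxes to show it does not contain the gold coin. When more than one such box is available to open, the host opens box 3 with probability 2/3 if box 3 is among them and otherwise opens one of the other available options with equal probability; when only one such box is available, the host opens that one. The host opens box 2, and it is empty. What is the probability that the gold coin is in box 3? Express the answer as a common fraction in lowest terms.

Condition on the true location of the gold coin.
If it is in box 1 (prior 1/4): box 3 is available but not opened; box 2 gets probability (1 − 2/3)/2 = 1/6; weight (1/4)·(1/6) = 1/24.
If it is in box 2 (prior 1/4): the host opened box 2, so this case is ruled out; weight (1/4)·0 = 0.
If it is in box 3 (prior 1/4): box 3 holds the prize so is unavailable; the host chooses uniformly among the 2 others, probability 1/2; weight (1/4)·(1/2) = 1/8.
If it is in box 4 (prior 1/4): box 3 is available but not opened, probability 1/3; weight (1/4)·(1/3) = 1/12.
The weights sum to 1/4.
So P(the gold coin in box 3 | the host opened box 2) = (1/8) / (1/4) = 1/2.

1/2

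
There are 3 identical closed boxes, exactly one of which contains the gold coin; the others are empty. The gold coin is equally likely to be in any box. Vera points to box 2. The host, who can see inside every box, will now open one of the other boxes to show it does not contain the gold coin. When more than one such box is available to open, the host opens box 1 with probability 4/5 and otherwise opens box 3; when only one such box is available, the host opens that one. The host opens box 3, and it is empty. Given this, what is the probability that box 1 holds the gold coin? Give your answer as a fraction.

Consider each possible location of the gold coin in turn.
If it is in box 1 (prior 1/3): only box 3 is available, probability 1; weight (1/3)·1 = 1/3.
If it is in box 2 (prior 1/3): box 1 is available but not opened, probability 1/5; weight (1/3)·(1/5) = 1/15.
If it is in box 3 (prior 1/3): the host opened box 3, so this case is ruled out; weight (1/3)·0 = 0.
The weights sum to 2/5.
So P(the gold coin in box 1 | the host opened box 3) = (1/3) / (2/5) = 5/6.

5/6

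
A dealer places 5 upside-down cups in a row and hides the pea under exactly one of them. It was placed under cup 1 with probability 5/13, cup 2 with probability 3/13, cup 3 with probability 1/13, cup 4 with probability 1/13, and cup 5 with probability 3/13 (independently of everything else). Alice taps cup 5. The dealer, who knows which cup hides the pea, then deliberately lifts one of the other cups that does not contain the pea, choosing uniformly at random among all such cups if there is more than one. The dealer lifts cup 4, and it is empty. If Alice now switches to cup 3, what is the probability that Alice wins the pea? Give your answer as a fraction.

Apply Bayes' rule, conditioning on where the pea actually is.
If it is under cup 1 (prior 5/13): the dealer has 3 equally likely choices, so probability 1/3; weight (5/13)·(1/3) = 5/39.
If it is under cup 2 (prior 3/13): the dealer has 3 equally likely choices, so probability 1/3; weight (3/13)·(1/3) = 1/13.
If it is under cup 3 (prior 1/13): the dealer has 3 equally likely choices, so probability 1/3; weight (1/13)·(1/3) = 1/39.
If it is under cup 4 (prior 1/13): the dealer opened cup 4, so this case is ruled out; weight (1/13)·0 = 0.
If it is under cup 5 (prior 3/13): the dealer has 4 equally likely choices, so probability 1/4; weight (3/13)·(1/4) = 3/52.
The weights sum to 15/52.
So P(the pea under cup 3 | the dealer opened cup 4) = (1/39) / (15/52) = 4/45.

4/45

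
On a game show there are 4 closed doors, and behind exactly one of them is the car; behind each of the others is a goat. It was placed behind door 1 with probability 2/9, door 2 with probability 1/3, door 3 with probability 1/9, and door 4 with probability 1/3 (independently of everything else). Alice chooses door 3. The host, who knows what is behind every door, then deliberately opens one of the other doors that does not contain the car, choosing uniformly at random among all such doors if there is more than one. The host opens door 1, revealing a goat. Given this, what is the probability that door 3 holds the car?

Apply Bayes' rule, conditioning on where the car actually is.
If it is behind door 1 (prior 2/9): the host opened door 1, so this case is ruled out; weight (2/9)·0 = 0.
If it is behind either of doors 2 and 4 (prior 1/3 each): the host has 2 equally likely choices, so probability 1/2; weight (1/3)·(1/2) = 1/6 each.
If it is behind door 3 (prior 1/9): the host has 3 equally likely choices, so probability 1/3; weight (1/9)·(1/3) = 1/27.
The weights sum to 10/27.
So P(the car behind door 3 | the host opened door 1) = (1/27) / (10/27) = 1/10.

1/10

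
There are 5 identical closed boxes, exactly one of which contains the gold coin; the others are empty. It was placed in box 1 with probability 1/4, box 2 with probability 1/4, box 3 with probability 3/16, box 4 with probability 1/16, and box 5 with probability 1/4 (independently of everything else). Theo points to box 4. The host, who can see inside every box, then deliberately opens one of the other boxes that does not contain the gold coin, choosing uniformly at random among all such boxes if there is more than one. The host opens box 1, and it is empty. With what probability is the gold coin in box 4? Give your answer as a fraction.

3/47

Consider each possible location of the gold coin in turn.
If it is in box 1 (prior 1/4): the host opened box 1, so this case is ruled out; weight (1/4)·0 = 0.
If it is in either of boxes 2 and 5 (prior 1/4 each): the host has 3 equally likely choices, so probability 1/3; weight (1/4)·(1/3) = 1/12 each.
If it is in box 3 (prior 3/16): the host has 3 equally likely choices, so probability 1/3; weight (3/16)·(1/3) = 1/16.
If it is in box 4 (prior 1/16): the host has 4 equally likely choices, so probability 1/4; weight (1/16)·(1/4) = 1/64.
The weights sum to 47/192.
So P(the gold coin in box 4 | the host opened box 1) = (1/64) / (47/192) = 3/47.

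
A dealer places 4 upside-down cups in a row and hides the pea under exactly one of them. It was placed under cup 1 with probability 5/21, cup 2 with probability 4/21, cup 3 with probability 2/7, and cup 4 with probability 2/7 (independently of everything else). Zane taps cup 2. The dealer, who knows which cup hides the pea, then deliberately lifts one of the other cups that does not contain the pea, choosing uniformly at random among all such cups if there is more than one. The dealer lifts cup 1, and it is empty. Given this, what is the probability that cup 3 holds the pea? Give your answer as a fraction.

Consider each possible location of the pea in turn.
If it is under cup 1 (prior 5/21): the dealer opened cup 1, so this case is ruled out; weight (5/21)·0 = 0.
If it is under cup 2 (prior 4/21): the dealer has 3 equally likely choices, so probability 1/3; weight (4/21)·(1/3) = 4/63.
If it is under either of cups 3 and 4 (prior 2/7 each): the dealer has 2 equally likely choices, so probability 1/2; weight (2/7)·(1/2) = 1/7 each.
The weights sum to 22/63.
So P(the pea under cup 3 | the dealer opened cup 1) = (1/7) / (22/63) = 9/22.

9/22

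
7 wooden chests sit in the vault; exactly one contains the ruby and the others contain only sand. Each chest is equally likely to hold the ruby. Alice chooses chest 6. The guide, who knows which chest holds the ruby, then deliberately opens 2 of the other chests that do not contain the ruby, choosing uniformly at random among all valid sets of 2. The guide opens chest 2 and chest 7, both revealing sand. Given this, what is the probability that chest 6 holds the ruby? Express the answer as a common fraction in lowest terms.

1/7

Condition on the true location of the ruby.
If it is in any of chests 1, 3, 4, and 5 (prior 1/7 each): the guide has 10 equally likely choices, so probability 1/10; weight (1/7)·(1/10) = 1/70 each.
If it is in either of chests 2 and 7 (prior 1/7 each): that chest was opened and seen not to hold the prize — ruled out; weight (1/7)·0 = 0 each.
If it is in chest 6 (prior 1/7): the guide has 15 equally likely choices, so probability 1/15; weight (1/7)·(1/15) = 1/105.
The weights sum to 1/15.
So P(the ruby in chest 6 | the guide opened chest 2 and chest 7) = (1/105) / (1/15) = 1/7.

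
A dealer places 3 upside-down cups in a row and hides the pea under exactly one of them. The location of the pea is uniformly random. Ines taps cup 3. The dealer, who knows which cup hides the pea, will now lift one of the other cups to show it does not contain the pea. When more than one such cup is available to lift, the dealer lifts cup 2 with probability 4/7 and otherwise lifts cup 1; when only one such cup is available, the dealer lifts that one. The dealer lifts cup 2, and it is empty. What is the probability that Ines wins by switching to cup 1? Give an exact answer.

Consider each possible location of the pea in turn.
If it is under cup 1 (prior 1/3): only cup 2 is available, probability 1; weight (1/3)·1 = 1/3.
If it is under cup 2 (prior 1/3): the dealer opened cup 2, so this case is ruled out; weight (1/3)·0 = 0.
If it is under cup 3 (prior 1/3): cup 2 is available, opened with probability 4/7; weight (1/3)·(4/7) = 4/21.
The weights sum to 11/21.
So P(the pea under cup 1 | the dealer opened cup 2) = (1/3) / (11/21) = 7/11.

7/11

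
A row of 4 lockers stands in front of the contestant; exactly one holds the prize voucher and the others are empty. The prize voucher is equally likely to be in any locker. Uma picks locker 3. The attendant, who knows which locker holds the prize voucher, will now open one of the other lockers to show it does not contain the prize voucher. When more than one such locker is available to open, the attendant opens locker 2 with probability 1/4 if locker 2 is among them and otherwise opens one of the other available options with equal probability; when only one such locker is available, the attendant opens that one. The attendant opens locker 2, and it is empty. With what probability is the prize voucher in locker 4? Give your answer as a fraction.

Condition on the true location of the prize voucher.
If it is in any of lockers 1, 3, and 4 (prior 1/4 each): locker 2 is available, opened with probability 1/4; weight (1/4)·(1/4) = 1/16 each.
If it is in locker 2 (prior 1/4): the attendant opened locker 2, so this case is ruled out; weight (1/4)·0 = 0.
The weights sum to 3/16.
So P(the prize voucher in locker 4 | the attendant opened locker 2) = (1/16) / (3/16) = 1/3.

1/3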